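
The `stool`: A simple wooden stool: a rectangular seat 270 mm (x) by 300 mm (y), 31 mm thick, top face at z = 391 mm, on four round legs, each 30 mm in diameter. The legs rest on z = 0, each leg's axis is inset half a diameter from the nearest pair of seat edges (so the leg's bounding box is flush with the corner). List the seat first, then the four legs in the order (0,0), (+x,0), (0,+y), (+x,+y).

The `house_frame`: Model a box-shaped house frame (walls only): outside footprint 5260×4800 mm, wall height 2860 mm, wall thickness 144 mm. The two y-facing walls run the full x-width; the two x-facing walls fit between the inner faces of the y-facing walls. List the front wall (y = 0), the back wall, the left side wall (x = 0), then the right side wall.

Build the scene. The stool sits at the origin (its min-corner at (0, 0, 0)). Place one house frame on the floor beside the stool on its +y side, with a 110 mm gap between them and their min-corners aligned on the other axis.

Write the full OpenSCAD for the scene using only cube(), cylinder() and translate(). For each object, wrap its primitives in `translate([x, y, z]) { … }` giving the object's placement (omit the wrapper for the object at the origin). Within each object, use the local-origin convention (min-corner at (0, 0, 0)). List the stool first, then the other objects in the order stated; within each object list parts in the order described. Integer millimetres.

translate([0, 0, 360]) cube([270, 300, 31]);
translate([15, 15, 0]) cylinder(h = 360, r = 15);
translate([255, 15, 0]) cylinder(h = 360, r = 15);
translate([15, 285, 0]) cylinder(h = 360, r = 15);
translate([255, 285, 0]) cylinder(h = 360, r = 15);
translate([0, 410, 0]) {
  cube([5260, 144, 2860]);
  translate([0, 4656, 0]) cube([5260, 144, 2860]);
  translate([0, 144, 0]) cube([144, 4512, 2860]);
  translate([5116, 144, 0]) cube([144, 4512, 2860]);
}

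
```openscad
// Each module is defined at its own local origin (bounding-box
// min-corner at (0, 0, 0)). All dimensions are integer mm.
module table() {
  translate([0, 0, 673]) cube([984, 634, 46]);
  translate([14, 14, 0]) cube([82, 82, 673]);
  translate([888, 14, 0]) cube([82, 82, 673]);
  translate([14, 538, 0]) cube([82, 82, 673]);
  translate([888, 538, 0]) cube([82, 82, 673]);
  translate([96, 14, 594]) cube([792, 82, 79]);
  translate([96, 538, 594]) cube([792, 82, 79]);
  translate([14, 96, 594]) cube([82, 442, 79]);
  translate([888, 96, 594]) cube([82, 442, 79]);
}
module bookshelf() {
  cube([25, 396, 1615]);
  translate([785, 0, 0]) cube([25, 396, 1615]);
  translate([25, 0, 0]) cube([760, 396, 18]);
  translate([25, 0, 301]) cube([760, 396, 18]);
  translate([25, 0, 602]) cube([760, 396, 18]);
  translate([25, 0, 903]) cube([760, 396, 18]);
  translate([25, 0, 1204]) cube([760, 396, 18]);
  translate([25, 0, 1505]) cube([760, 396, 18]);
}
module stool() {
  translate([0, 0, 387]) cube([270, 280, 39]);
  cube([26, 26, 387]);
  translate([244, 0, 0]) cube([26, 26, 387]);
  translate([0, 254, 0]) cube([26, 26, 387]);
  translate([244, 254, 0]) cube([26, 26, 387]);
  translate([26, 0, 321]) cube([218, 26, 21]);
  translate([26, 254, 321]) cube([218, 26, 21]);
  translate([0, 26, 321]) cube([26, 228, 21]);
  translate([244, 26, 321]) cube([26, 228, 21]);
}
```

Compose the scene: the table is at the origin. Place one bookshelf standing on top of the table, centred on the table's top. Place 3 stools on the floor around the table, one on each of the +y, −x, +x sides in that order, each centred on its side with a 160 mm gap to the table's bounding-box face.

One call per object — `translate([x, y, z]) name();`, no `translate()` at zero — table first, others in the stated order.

table();
translate([87, 119, 719]) bookshelf();
translate([357, 794, 0]) stool();
translate([-430, 177, 0]) stool();
translate([1144, 177, 0]) stool();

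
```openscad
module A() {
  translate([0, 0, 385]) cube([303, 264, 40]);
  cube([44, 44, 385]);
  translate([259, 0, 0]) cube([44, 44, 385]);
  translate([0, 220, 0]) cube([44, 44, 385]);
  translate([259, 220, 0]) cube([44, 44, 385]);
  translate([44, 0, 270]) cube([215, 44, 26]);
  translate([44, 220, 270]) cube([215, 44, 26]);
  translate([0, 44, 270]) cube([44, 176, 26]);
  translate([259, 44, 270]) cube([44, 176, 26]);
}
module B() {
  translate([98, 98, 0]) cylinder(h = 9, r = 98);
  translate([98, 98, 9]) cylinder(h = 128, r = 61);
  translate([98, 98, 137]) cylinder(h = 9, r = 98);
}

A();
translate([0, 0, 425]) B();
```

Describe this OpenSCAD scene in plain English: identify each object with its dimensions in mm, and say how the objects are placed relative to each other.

A is a simple wooden stool: a rectangular seat 303 mm (x) by 264 mm (y), 40 mm thick, top face at z = 425 mm, on four square legs, each 44×44 mm in cross-section. The legs rest on z = 0, each flush with a corner of the seat. Four stretchers, 44 mm wide and 26 mm tall, connect adjacent legs with their undersides at z = 270 mm, each running between the inner faces of the legs it joins and aligned with the legs' outer faces on the other axis.

B is a spool: two coaxial disc flanges of radius 98 mm and thickness 9 mm, joined by a core cylinder of radius 61 mm and height 128 mm. The lower flange rests on z = 0 and the three cylinders share a vertical axis.

The spool is on top of the stool.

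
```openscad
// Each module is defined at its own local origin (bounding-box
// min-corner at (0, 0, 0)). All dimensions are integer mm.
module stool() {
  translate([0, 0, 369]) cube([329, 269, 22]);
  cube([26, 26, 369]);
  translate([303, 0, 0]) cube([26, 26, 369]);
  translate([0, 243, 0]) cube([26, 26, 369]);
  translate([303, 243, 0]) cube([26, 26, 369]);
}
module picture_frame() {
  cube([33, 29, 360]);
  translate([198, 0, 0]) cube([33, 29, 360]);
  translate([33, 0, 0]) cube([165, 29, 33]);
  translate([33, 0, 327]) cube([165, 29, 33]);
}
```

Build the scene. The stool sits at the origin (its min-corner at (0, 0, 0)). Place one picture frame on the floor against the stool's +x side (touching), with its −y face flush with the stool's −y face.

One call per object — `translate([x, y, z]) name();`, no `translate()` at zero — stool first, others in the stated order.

stool();
translate([329, 0, 0]) picture_frame();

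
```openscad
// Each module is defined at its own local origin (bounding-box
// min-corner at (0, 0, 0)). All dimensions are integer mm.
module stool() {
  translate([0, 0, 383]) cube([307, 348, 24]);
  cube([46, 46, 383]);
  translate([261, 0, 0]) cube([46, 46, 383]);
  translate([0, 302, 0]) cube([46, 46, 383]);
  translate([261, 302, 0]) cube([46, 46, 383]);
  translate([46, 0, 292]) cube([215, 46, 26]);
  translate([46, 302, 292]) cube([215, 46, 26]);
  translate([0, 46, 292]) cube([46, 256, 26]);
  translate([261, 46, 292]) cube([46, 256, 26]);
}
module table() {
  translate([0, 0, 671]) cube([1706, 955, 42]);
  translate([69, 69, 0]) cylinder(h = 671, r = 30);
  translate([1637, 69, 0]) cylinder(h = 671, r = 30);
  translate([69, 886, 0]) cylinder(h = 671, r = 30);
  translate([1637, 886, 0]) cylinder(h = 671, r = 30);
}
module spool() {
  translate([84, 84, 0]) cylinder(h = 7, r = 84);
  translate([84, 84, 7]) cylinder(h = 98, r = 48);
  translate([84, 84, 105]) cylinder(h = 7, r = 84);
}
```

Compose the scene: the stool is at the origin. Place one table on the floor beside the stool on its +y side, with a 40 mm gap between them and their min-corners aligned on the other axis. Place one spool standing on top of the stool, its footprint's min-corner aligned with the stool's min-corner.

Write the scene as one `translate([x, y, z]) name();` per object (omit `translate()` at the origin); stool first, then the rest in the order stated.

stool();
translate([0, 388, 0]) table();
translate([0, 0, 407]) spool();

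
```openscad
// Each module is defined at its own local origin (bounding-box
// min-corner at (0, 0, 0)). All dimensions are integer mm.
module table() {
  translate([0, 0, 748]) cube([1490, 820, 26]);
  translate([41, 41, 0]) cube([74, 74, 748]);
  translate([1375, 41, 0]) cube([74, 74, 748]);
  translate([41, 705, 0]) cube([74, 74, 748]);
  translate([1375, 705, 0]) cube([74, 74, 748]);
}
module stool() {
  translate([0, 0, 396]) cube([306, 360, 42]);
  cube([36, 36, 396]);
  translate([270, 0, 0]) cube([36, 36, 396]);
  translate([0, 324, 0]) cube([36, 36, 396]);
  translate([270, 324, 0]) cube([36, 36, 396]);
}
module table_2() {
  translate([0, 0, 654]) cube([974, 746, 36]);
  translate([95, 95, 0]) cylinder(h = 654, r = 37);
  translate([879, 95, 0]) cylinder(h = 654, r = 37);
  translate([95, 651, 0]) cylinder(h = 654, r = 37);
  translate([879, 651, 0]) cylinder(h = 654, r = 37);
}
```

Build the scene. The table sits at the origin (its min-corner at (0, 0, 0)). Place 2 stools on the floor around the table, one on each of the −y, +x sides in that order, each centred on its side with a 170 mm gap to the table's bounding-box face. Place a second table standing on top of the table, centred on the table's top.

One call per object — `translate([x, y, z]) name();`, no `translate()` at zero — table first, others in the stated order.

table();
translate([592, -530, 0]) stool();
translate([1660, 230, 0]) stool();
translate([258, 37, 774]) table_2();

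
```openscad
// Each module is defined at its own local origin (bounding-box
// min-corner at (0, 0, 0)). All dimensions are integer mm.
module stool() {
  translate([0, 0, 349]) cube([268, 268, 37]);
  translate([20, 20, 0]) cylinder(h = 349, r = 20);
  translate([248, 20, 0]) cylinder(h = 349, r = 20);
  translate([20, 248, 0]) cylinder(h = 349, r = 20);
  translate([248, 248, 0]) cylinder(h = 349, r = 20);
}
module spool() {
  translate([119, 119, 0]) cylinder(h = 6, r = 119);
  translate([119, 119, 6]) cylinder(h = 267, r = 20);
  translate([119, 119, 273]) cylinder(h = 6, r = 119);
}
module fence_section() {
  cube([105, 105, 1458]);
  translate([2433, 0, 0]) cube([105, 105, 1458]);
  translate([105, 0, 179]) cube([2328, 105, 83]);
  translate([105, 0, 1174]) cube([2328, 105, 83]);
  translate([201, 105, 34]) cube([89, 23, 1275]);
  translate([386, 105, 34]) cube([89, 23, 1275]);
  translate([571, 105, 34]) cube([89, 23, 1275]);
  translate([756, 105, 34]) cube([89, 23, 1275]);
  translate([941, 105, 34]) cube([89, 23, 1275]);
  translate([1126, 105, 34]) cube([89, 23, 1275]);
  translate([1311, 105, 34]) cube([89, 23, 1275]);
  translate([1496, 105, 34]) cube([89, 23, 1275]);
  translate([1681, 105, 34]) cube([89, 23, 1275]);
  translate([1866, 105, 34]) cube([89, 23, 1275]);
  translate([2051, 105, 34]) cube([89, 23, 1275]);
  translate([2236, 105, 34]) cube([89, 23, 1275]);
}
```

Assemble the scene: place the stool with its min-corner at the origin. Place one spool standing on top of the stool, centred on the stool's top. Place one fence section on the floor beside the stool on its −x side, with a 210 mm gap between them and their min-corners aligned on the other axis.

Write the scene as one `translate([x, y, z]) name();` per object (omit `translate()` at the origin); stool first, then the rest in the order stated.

stool();
translate([15, 15, 386]) spool();
translate([-2748, 0, 0]) fence_section();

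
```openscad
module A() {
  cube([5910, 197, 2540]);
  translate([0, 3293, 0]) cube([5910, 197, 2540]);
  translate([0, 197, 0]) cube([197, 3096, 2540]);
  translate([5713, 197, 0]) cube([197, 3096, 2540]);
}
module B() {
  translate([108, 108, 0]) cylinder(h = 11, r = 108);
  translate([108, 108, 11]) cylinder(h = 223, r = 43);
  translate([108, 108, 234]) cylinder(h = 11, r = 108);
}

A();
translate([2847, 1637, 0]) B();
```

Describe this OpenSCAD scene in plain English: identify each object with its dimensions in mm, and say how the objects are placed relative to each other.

A is the wall frame of a small rectangular building: four walls, each 2540 mm tall and 197 mm thick, enclosing a footprint 5910 mm (x) by 3490 mm (y) outside-to-outside, with no floor or roof. The front and back walls (the −y and +y sides) span the full width; the two side walls fit between them.

B is a spool: two coaxial disc flanges of radius 108 mm and thickness 11 mm, joined by a core cylinder of radius 43 mm and height 223 mm. The lower flange rests on z = 0 and the three cylinders share a vertical axis.

The spool sits inside the house frame, centred.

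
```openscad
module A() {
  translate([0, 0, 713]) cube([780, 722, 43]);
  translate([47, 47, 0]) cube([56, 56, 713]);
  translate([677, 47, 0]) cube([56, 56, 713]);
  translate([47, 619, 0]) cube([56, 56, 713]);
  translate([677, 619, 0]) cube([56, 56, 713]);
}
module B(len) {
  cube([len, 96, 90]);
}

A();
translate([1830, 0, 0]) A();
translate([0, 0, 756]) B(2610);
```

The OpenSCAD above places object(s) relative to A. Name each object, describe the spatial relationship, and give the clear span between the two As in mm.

A is a table. B is a beam. A beam spans the tops of two tables. The clear span between the two tables is 1050 mm.

Second table starts at x = 1830; first ends at x = 780; clear span = 1830 − 780 = 1050 mm.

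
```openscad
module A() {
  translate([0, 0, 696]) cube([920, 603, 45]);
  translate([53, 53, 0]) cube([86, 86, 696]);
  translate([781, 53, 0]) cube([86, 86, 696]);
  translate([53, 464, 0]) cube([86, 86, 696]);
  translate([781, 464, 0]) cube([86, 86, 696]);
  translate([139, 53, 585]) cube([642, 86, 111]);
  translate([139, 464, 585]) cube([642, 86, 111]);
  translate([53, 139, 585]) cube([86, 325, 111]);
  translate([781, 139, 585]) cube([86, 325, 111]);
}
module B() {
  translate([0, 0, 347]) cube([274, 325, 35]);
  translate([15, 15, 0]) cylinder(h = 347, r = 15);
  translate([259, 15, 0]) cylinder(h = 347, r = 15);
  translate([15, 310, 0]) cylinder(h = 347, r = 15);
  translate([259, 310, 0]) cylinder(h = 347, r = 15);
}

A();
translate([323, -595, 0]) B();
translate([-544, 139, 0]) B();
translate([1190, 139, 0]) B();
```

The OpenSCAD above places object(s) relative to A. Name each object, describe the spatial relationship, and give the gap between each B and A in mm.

A is a table. B is a stool. Three stools sit around the table at the −y, −x, +x sides. The gap between each stool and the table is 270 mm.

Each stool's nearest face is 270 mm from the table's bounding box.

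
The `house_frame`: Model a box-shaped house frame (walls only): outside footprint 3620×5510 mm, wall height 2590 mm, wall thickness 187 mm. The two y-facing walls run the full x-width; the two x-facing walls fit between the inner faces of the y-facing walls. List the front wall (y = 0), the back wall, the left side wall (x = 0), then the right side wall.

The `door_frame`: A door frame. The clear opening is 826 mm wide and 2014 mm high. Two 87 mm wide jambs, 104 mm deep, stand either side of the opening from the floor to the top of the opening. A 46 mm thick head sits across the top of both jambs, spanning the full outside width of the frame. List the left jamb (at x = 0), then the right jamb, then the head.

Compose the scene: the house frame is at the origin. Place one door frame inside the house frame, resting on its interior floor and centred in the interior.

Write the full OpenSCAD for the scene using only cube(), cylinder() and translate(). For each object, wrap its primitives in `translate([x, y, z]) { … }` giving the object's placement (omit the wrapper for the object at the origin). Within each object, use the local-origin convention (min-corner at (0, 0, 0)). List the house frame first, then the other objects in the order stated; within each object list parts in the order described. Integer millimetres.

cube([3620, 187, 2590]);
translate([0, 5323, 0]) cube([3620, 187, 2590]);
translate([0, 187, 0]) cube([187, 5136, 2590]);
translate([3433, 187, 0]) cube([187, 5136, 2590]);
translate([1310, 2703, 0]) {
  cube([87, 104, 2014]);
  translate([913, 0, 0]) cube([87, 104, 2014]);
  translate([0, 0, 2014]) cube([1000, 104, 46]);
}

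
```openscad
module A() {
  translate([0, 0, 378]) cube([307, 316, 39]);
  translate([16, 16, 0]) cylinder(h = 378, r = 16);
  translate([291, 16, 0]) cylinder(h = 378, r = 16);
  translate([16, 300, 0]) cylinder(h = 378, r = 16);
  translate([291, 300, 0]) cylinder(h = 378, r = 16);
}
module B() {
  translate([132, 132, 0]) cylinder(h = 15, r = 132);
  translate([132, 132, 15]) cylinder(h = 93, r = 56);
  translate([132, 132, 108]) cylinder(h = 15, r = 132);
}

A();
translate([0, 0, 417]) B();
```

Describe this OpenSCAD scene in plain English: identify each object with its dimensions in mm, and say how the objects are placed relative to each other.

A is a four-legged stool. The seat is a 307×316×39 mm slab whose top surface is at z = 417 mm; four round legs, each 32 mm in diameter, run from the floor (z = 0) to the underside of the seat, each leg's axis is inset half a diameter from the nearest pair of seat edges (so the leg's bounding box is flush with the corner).

B is a spool: two coaxial disc flanges of radius 132 mm and thickness 15 mm, joined by a core cylinder of radius 56 mm and height 93 mm. The lower flange rests on z = 0 and the three cylinders share a vertical axis.

The spool is on top of the stool.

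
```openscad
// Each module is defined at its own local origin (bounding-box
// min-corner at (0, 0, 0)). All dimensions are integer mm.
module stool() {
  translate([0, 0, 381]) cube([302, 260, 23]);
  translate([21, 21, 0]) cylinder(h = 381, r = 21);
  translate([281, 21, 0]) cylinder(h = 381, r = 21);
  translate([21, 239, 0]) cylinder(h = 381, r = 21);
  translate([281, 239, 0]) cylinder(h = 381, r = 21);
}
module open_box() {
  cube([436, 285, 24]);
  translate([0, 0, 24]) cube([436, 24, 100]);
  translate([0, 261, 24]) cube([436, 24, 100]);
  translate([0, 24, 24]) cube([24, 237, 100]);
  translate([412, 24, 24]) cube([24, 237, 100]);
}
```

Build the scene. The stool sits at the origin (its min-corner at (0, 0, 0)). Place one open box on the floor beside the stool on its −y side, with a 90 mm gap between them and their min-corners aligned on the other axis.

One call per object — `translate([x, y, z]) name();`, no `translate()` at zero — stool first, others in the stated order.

stool();
translate([0, -375, 0]) open_box();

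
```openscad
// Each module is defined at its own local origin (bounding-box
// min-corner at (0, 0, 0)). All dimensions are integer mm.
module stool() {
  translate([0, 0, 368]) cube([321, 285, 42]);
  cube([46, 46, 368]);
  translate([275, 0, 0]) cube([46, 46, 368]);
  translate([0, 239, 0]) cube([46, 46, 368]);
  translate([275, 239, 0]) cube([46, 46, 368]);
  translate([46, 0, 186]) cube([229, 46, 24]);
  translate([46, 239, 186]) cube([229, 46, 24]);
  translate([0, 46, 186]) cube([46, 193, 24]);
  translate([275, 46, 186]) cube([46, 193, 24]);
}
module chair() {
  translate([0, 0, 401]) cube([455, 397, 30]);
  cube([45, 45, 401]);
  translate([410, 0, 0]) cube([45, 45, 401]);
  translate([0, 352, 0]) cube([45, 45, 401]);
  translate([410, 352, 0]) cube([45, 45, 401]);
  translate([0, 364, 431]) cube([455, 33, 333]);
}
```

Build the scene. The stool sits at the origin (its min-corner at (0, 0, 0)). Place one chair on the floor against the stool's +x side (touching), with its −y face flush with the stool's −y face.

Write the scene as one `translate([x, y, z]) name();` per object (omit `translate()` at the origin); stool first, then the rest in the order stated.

stool();
translate([321, 0, 0]) chair();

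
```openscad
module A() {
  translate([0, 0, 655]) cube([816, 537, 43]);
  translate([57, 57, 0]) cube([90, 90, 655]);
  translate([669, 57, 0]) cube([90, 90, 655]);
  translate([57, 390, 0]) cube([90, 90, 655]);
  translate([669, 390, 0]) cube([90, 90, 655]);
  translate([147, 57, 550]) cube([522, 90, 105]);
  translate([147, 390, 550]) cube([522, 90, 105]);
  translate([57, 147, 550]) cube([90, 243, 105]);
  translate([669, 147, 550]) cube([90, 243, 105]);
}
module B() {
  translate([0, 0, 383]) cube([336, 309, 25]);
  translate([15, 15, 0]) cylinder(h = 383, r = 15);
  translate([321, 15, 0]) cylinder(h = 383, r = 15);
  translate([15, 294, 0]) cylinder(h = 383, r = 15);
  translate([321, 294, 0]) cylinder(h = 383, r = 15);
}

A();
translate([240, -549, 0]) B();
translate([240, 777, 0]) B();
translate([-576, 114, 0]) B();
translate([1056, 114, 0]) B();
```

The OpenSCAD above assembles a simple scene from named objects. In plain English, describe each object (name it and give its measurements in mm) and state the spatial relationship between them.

A is a rectangular dining table. The top is 816×537×43 mm with its upper surface at z = 698 mm. It stands on four 90×90 mm square legs, each inset 57 mm from the nearest pair of top edges, running from the floor to the underside of the top. Four apron rails, 90 mm thick and 105 mm tall, run between adjacent legs with their top edges flush with the underside of the top and their outer faces flush with the legs' outer faces.

B is a simple wooden stool: a rectangular seat 336 mm (x) by 309 mm (y), 25 mm thick, top face at z = 408 mm, on four round legs, each 30 mm in diameter. The legs rest on z = 0, each leg's axis is inset half a diameter from the nearest pair of seat edges (so the leg's bounding box is flush with the corner).

Four stools sit around the table at the −y, +y, −x, +x sides.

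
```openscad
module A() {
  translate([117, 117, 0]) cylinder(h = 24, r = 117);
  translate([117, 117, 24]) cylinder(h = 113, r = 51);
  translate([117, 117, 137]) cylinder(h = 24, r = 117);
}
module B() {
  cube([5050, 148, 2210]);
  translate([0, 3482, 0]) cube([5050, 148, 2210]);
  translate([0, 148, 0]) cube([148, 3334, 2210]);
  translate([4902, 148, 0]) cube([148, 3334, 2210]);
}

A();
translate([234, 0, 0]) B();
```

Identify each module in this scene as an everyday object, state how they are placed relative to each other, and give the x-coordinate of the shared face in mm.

The spool's +x face and the house frame's −x face are both at x = 234 mm.

A is a spool. B is a house frame. The house frame is against the spool's +x side, with their −y faces flush. The x-coordinate of the shared face is 234 mm.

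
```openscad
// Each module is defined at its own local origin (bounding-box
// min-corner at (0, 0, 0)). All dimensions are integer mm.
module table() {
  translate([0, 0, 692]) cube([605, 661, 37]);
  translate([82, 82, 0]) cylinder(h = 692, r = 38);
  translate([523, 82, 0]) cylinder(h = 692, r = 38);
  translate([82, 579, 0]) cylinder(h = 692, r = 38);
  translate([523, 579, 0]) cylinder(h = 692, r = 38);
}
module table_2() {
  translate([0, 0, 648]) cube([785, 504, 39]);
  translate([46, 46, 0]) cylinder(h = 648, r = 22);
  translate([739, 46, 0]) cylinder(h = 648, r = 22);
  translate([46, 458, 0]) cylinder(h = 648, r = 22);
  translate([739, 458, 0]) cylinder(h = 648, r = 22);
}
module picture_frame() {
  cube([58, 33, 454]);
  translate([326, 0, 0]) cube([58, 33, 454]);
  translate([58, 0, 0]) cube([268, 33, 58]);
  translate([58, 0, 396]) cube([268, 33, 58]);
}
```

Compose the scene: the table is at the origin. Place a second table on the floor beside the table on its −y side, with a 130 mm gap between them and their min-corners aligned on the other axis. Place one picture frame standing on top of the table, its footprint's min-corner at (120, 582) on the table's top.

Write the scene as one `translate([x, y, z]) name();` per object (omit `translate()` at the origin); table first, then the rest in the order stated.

table();
translate([0, -634, 0]) table_2();
translate([120, 582, 729]) picture_frame();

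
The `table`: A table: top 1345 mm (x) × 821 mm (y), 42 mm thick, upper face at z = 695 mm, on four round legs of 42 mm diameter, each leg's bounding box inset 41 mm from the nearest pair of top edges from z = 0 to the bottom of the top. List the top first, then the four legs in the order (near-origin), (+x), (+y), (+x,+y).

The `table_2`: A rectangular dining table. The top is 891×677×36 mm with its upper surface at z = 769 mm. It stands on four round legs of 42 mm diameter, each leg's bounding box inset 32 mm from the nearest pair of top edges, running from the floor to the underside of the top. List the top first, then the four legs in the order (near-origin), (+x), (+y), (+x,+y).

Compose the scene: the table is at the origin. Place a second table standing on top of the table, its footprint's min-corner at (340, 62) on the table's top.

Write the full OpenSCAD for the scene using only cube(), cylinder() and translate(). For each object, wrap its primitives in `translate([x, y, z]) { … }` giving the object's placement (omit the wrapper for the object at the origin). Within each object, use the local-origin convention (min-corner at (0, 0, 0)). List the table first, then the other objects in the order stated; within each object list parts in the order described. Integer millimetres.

translate([0, 0, 653]) cube([1345, 821, 42]);
translate([62, 62, 0]) cylinder(h = 653, r = 21);
translate([1283, 62, 0]) cylinder(h = 653, r = 21);
translate([62, 759, 0]) cylinder(h = 653, r = 21);
translate([1283, 759, 0]) cylinder(h = 653, r = 21);
translate([340, 62, 695]) {
  translate([0, 0, 733]) cube([891, 677, 36]);
  translate([53, 53, 0]) cylinder(h = 733, r = 21);
  translate([838, 53, 0]) cylinder(h = 733, r = 21);
  translate([53, 624, 0]) cylinder(h = 733, r = 21);
  translate([838, 624, 0]) cylinder(h = 733, r = 21);
}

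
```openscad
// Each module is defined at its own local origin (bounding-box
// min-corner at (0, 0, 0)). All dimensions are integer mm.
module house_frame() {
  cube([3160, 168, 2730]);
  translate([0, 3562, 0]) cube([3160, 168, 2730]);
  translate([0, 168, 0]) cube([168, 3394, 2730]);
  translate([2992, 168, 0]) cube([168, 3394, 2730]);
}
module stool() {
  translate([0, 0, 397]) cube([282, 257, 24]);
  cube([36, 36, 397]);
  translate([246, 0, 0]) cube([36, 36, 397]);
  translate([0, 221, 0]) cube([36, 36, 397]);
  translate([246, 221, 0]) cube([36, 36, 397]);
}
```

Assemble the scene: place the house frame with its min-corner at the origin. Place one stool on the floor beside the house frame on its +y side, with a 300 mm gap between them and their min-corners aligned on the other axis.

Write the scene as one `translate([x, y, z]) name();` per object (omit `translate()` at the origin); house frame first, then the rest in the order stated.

house_frame();
translate([0, 4030, 0]) stool();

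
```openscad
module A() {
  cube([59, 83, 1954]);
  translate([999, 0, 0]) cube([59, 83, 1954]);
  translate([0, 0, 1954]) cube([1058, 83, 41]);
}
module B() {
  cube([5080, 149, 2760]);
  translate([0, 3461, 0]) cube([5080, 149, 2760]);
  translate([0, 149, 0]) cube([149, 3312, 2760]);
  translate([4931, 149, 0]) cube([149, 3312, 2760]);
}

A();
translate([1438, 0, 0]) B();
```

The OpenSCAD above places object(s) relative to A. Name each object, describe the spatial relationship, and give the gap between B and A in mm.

A is a door frame. B is a house frame. The house frame is on the floor beside the door frame on its +x side. The gap between the house frame and the door frame is 380 mm.

The house frame's nearest face is 380 mm from the door frame's +x face.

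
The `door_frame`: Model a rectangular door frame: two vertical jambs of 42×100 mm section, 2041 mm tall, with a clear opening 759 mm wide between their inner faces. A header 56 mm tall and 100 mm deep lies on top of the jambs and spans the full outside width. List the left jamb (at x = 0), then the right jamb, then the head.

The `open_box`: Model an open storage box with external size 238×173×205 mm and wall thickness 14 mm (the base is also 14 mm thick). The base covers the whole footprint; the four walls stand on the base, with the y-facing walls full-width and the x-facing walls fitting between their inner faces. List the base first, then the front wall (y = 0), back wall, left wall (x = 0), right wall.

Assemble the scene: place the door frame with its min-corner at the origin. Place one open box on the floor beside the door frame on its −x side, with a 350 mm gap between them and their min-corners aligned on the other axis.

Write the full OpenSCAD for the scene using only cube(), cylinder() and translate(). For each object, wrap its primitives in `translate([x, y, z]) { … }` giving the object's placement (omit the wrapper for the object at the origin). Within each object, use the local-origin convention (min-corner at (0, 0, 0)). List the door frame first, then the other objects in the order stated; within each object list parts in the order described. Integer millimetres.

cube([42, 100, 2041]);
translate([801, 0, 0]) cube([42, 100, 2041]);
translate([0, 0, 2041]) cube([843, 100, 56]);
translate([-588, 0, 0]) {
  cube([238, 173, 14]);
  translate([0, 0, 14]) cube([238, 14, 191]);
  translate([0, 159, 14]) cube([238, 14, 191]);
  translate([0, 14, 14]) cube([14, 145, 191]);
  translate([224, 14, 14]) cube([14, 145, 191]);
}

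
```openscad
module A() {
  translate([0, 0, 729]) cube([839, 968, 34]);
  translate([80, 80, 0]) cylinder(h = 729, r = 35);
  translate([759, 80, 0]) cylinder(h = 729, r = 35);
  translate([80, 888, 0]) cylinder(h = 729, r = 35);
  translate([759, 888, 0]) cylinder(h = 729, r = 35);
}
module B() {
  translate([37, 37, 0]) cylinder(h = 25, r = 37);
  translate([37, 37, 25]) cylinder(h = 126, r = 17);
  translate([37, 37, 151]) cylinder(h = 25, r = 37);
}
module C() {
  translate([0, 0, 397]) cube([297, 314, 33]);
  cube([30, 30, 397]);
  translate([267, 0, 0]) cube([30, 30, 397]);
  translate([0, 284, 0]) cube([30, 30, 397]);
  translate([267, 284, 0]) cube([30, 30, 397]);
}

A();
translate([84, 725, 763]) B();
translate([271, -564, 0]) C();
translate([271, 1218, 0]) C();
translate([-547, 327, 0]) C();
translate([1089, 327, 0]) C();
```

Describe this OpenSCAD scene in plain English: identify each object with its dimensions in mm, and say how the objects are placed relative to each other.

A is a table with a 839×968 mm rectangular top, 34 mm thick, top surface at z = 763 mm, supported by four round legs of 70 mm diameter, each leg's bounding box inset 45 mm from the nearest pair of top edges, running from the floor.

B is a spool: two coaxial disc flanges of radius 37 mm and thickness 25 mm, joined by a core cylinder of radius 17 mm and height 126 mm. The lower flange rests on z = 0 and the three cylinders share a vertical axis.

C is a four-legged stool. The seat is a 297×314×33 mm slab whose top surface is at z = 430 mm; four square legs, each 30×30 mm in cross-section, run from the floor (z = 0) to the underside of the seat, each flush with a corner of the seat.

The spool is on top of the table. Four stools sit around the table at the −y, +y, −x, +x sides.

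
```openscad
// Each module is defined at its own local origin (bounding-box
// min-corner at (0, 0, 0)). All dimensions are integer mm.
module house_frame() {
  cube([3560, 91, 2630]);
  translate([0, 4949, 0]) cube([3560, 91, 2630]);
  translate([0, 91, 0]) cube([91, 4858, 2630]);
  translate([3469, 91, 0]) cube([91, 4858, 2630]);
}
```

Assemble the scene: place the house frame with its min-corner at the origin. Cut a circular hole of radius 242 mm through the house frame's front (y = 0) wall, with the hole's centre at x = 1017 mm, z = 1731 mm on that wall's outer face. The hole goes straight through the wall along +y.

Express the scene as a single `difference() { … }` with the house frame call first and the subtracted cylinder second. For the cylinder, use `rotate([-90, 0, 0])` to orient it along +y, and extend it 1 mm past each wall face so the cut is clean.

difference() {
  house_frame();
  translate([1017, -1, 1731]) rotate([-90, 0, 0]) cylinder(h = 93, r = 242);
}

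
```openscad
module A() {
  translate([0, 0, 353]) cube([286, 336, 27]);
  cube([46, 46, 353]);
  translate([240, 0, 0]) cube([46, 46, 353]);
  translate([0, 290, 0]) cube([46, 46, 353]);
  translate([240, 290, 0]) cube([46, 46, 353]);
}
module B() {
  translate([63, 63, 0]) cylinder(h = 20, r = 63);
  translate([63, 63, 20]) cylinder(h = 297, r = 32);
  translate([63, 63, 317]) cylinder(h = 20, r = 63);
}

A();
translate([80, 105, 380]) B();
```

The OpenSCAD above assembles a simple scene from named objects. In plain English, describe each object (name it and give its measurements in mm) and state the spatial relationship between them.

A is a simple wooden stool: a rectangular seat 286 mm (x) by 336 mm (y), 27 mm thick, top face at z = 380 mm, on four square legs, each 46×46 mm in cross-section. The legs rest on z = 0, each flush with a corner of the seat.

B is a spool: two coaxial disc flanges of radius 63 mm and thickness 20 mm, joined by a core cylinder of radius 32 mm and height 297 mm. The lower flange rests on z = 0 and the three cylinders share a vertical axis.

The spool is on top of the stool, centred.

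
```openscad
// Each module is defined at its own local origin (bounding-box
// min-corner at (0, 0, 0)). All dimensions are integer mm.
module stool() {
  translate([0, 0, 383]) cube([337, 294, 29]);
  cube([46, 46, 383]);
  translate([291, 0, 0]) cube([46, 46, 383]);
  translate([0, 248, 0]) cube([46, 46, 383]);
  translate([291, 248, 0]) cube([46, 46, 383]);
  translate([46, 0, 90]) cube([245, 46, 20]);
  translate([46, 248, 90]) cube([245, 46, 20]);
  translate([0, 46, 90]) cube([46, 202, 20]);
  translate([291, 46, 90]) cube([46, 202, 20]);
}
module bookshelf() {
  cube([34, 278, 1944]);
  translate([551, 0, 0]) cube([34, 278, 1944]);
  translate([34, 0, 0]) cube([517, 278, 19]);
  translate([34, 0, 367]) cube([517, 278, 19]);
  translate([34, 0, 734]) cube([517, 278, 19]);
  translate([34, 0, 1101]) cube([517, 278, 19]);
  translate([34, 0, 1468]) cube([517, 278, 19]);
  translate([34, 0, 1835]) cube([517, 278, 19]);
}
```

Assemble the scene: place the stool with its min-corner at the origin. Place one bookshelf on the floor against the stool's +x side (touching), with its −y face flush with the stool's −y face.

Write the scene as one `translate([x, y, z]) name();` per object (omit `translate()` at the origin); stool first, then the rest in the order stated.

stool();
translate([337, 0, 0]) bookshelf();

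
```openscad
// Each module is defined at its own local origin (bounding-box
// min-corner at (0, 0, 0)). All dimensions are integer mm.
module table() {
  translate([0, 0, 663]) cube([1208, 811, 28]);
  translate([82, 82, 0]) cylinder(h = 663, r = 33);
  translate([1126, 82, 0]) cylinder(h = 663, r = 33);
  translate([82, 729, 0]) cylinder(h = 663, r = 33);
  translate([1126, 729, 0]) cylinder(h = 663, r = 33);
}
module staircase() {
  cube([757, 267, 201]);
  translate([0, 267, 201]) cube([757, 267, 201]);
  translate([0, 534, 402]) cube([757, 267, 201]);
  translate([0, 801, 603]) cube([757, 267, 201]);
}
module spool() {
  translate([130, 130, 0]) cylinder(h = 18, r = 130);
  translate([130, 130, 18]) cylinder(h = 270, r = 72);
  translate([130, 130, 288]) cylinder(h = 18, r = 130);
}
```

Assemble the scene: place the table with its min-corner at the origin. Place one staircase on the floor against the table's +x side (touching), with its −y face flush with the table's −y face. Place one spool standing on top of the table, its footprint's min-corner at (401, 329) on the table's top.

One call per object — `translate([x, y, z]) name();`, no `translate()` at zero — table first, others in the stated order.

table();
translate([1208, 0, 0]) staircase();
translate([401, 329, 691]) spool();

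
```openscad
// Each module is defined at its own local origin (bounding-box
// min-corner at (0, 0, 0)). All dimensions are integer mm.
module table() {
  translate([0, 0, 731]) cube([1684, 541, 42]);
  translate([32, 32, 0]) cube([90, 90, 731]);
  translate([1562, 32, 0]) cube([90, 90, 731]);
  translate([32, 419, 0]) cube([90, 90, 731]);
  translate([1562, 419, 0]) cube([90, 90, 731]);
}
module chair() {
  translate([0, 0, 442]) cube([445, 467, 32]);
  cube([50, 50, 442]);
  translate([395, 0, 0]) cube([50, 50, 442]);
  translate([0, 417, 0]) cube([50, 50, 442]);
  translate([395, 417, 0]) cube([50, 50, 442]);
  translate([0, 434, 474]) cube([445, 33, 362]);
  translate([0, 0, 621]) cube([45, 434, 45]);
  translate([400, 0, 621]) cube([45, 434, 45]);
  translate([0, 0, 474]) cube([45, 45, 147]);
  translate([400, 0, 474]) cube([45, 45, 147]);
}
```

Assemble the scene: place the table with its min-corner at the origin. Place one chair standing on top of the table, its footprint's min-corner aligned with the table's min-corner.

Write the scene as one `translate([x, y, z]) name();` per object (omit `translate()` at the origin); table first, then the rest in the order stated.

table();
translate([0, 0, 773]) chair();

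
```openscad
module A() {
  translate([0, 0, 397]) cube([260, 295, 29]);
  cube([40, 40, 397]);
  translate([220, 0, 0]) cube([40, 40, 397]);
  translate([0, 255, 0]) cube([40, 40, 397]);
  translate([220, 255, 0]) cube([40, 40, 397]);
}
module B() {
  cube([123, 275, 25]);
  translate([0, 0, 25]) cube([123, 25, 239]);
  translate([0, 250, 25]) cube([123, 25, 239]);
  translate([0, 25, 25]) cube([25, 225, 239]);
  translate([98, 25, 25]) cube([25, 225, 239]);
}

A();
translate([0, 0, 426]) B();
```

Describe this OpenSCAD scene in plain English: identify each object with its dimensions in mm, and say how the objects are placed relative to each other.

A is a four-legged stool. The seat is a 260×295×29 mm slab whose top surface is at z = 426 mm; four square legs, each 40×40 mm in cross-section, run from the floor (z = 0) to the underside of the seat, each flush with a corner of the seat.

B is an open-topped rectangular box: outside dimensions 123×275×264 mm, with a uniform wall and base thickness of 25 mm. The base is a full 123×275 slab on the floor; four walls sit on top of the base. The front and back walls (the −y and +y sides) span the full width; the two side walls fit between them.

The open box is on top of the stool.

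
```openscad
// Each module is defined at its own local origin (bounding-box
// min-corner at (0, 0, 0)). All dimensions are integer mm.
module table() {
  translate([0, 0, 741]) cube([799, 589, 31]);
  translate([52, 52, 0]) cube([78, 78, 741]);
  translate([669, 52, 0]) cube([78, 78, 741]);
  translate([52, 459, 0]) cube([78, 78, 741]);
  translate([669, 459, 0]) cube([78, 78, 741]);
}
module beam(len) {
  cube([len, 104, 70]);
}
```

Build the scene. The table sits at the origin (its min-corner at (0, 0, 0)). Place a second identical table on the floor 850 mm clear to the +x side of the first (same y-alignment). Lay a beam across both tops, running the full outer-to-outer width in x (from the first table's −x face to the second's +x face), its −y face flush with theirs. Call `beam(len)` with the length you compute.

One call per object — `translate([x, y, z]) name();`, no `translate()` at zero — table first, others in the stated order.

table();
translate([1649, 0, 0]) table();
translate([0, 0, 772]) beam(2448);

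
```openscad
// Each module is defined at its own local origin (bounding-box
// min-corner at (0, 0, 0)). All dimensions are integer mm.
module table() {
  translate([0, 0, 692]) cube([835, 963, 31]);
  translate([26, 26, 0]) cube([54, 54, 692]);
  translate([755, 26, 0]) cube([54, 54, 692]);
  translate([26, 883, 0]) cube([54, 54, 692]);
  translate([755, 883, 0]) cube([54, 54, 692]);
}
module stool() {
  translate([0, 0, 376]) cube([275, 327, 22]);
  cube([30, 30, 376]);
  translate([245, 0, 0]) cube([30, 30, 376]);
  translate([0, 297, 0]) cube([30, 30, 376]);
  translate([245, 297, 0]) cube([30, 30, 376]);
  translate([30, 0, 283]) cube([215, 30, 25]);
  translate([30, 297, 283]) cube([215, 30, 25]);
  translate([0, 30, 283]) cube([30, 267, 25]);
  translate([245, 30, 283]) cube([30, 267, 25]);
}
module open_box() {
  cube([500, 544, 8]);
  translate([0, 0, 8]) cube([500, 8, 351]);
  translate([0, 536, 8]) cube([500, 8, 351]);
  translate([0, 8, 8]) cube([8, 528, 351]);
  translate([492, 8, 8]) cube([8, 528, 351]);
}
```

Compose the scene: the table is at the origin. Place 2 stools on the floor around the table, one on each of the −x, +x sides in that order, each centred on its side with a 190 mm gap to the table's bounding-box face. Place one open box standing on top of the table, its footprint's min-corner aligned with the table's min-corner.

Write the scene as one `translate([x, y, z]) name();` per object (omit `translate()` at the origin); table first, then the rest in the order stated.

table();
translate([-465, 318, 0]) stool();
translate([1025, 318, 0]) stool();
translate([0, 0, 723]) open_box();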